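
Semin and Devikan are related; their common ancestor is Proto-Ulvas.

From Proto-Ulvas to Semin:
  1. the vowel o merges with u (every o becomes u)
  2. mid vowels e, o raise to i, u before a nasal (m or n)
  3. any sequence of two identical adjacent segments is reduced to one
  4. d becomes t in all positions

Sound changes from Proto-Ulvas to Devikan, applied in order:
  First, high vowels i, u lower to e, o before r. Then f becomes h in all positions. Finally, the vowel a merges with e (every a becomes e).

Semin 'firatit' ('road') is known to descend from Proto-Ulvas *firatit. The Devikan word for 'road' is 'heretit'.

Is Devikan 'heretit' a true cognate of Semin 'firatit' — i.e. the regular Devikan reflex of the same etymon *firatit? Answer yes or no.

yes

Derive the expected Devikan reflex of *firatit:
Devikan: start from *firatit.
  rule 1 (pre-rhotic lowering): firatit → feratit
  rule 2 (unconditioned shift): feratit → heratit
  rule 3 (vowel merger): heratit → heretit
  ⇒ Devikan heretit
Devikan 'heretit' matches the regular reflex exactly, so the pair is cognate.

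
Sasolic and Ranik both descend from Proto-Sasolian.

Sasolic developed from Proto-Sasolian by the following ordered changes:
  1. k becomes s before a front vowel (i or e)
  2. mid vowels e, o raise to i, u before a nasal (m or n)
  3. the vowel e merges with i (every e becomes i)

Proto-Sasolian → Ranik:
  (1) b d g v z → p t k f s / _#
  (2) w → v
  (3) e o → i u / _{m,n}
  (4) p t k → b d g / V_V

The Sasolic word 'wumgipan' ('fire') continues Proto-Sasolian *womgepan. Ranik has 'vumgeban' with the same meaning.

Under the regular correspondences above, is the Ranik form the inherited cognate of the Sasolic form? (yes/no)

Derive the expected Ranik reflex of *womgepan:
Ranik: *womgepan
  womgepan (rule 1 does not apply)
  womgepan → vomgepan   [unconditioned shift]
  vomgepan → vumgepan   [pre-nasal raising]
  vumgepan → vumgeban   [intervocalic voicing]
  giving Ranik vumgeban.
Ranik 'vumgeban' matches the regular reflex exactly, so the pair is cognate.

yes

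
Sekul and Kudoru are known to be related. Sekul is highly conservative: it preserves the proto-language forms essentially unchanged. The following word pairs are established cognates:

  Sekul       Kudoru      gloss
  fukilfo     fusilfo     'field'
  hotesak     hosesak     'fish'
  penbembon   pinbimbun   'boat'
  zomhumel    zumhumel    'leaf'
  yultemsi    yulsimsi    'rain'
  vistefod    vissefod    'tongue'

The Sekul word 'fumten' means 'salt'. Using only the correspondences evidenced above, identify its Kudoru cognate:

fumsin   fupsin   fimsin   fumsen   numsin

fumsin

yultemsi ~ yulsimsi, vistefod ~ vissefod — Sekul t corresponds to Kudoru s after a consonant, before a front vowel.
penbembon ~ pinbimbun — Sekul e corresponds to Kudoru i after a consonant, before a nasal.
Applying these to Sekul 'fumten':
  fumten → fumsen   (t→s after a consonant, before a front vowel)
  fumsen → fumsin   (e→i after a consonant, before a nasal)
So the Kudoru cognate is 'fumsin'.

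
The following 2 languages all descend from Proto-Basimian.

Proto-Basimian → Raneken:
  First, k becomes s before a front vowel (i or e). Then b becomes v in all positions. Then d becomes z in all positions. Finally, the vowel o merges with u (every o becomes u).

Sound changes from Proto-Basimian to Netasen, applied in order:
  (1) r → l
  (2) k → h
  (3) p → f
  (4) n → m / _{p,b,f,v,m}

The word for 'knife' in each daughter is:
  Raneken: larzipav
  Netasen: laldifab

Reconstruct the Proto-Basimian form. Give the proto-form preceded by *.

Position 8: Raneken has v, Netasen has b. Netasen preserves b here (none of its changes turn any other segment into b), so the proto-segment is *b.
Position 6: Raneken has p, Netasen has f. Raneken preserves p here (none of its changes turn any other segment into p), so the proto-segment is *p.
This points to *lardipab. Verify forward in each daughter:
Raneken: start from *lardipab.
  rule 1: no change — lardipab
  rule 2 (unconditioned shift): lardipab → lardipav
  rule 3 (unconditioned shift): lardipav → larzipav
  rule 4: no change — larzipav
  ⇒ Raneken larzipav
Netasen: *lardipab > laldipab > laldifab  (by unconditioned shift, unconditioned shift)
No other proto-form is consistent with every reflex, so the reconstruction is *lardipab.

*lardipab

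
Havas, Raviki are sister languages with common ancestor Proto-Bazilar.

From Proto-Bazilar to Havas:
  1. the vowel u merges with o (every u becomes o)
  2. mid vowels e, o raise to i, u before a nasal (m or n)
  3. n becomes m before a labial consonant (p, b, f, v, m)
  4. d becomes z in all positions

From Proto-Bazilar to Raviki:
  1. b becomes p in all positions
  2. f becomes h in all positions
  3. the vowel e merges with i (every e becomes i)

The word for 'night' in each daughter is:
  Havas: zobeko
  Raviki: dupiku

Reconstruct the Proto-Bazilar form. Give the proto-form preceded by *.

*dubeku

Position 3: Havas has b, Raviki has p. Havas preserves b here (none of its changes turn any other segment into b), so the proto-segment is *b.
Position 4: Havas has e, Raviki has i. Havas preserves e here (none of its changes turn any other segment into e), so the proto-segment is *e.
Position 2: Havas has o, Raviki has u. Raviki preserves u here (none of its changes turn any other segment into u), so the proto-segment is *u.
Verify the candidate proto-form against each daughter:
Havas: *dubeku
  dubeku → dobeko   [vowel merger]
  dobeko (rule 2 does not apply)
  dobeko (rule 3 does not apply)
  dobeko → zobeko   [unconditioned shift]
  giving Havas zobeko.
Raviki: start from *dubeku.
  rule 1 (unconditioned shift): dubeku → dupeku
  rule 2: no change — dupeku
  rule 3 (vowel merger): dupeku → dupiku
  ⇒ Raviki dupiku
*dubeku is the unique common source.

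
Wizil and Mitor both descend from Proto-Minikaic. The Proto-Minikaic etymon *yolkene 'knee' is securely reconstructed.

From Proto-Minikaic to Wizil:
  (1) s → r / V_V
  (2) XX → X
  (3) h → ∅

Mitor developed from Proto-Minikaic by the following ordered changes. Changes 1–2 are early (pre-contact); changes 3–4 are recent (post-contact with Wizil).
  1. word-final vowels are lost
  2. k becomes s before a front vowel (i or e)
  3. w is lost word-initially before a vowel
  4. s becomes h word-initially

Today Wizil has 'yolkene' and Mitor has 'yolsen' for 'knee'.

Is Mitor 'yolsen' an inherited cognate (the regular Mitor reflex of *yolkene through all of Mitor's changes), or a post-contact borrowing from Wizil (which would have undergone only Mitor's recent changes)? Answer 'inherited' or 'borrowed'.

If inherited, *yolkene would pass through all of Mitor's changes:
Mitor: start from *yolkene.
  rule 1 (apocope): yolkene → yolken
  rule 2 (palatalisation): yolken → yolsen
  rule 3: no change — yolsen
  rule 4: no change — yolsen
  ⇒ Mitor yolsen
If borrowed from Wizil 'yolkene' after the early changes, it would undergo only the recent ones:
  rule 3 (glide loss): no change (yolkene)
  rule 4 (debuccalisation): no change (yolkene)
  ⇒ as a loan: yolkene
Mitor 'yolsen' matches the inherited outcome exactly, so it is an inherited cognate, not a loan.

inherited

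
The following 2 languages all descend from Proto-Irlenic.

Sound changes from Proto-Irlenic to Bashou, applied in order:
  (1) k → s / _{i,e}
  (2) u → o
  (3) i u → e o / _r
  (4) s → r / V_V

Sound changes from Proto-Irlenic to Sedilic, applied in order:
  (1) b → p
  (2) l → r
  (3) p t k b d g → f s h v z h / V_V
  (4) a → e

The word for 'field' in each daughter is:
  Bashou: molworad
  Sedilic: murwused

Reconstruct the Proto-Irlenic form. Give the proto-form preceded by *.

Position 7: Bashou has a, Sedilic has e. Bashou preserves a here (none of its changes turn any other segment into a), so the proto-segment is *a.
Position 5: Bashou has o, Sedilic has u. Sedilic preserves u here (none of its changes turn any other segment into u), so the proto-segment is *u.
Position 3: Bashou has l, Sedilic has r. Bashou preserves l here (none of its changes turn any other segment into l), so the proto-segment is *l.
Verify the candidate proto-form against each daughter:
Bashou: start from *mulwusad.
  rule 1: no change — mulwusad
  rule 2 (vowel merger): mulwusad → molwosad
  rule 3: no change — molwosad
  rule 4 (rhotacism): molwosad → molworad
  ⇒ Bashou molworad
Sedilic: *mulwusad
  mulwusad (rule 1 does not apply)
  mulwusad → murwusad   [unconditioned shift]
  murwusad (rule 3 does not apply)
  murwusad → murwused   [vowel merger]
  giving Sedilic murwused.
Only *mulwusad yields all of Bashou molworad, Sedilic murwused.

*mulwusad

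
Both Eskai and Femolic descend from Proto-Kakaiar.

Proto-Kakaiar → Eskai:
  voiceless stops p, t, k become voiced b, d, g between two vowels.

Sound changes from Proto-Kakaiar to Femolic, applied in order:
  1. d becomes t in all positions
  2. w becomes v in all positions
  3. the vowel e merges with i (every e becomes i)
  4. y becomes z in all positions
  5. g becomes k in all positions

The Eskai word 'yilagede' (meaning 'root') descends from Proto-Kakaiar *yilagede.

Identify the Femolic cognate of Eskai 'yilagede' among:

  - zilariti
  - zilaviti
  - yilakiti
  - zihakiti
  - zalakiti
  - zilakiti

Femolic: *yilagede
  yilagede → yilagete   [unconditioned shift]
  yilagete (rule 2 does not apply)
  yilagete → yilagiti   [vowel merger]
  yilagiti → zilagiti   [unconditioned shift]
  zilagiti → zilakiti   [unconditioned shift]
  giving Femolic zilakiti.
The other candidates each miss or misapply at least one Femolic change.

zilakiti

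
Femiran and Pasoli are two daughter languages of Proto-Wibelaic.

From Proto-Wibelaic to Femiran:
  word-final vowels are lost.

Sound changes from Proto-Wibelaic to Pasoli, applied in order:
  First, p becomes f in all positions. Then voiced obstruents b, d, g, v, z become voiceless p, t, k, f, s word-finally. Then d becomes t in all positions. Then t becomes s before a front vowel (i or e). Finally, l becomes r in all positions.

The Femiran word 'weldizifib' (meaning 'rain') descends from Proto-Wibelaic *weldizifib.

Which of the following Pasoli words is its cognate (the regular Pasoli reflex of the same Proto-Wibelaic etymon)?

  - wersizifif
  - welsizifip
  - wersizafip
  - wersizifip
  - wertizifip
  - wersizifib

Pasoli: *weldizifib
  weldizifib (rule 1 does not apply)
  weldizifib → weldizifip   [final devoicing]
  weldizifip → weltizifip   [unconditioned shift]
  weltizifip → welsizifip   [palatalisation]
  welsizifip → wersizifip   [unconditioned shift]
  giving Pasoli wersizifip.
Only 'wersizifip' matches the regular Pasoli development of *weldizifib.

wersizifip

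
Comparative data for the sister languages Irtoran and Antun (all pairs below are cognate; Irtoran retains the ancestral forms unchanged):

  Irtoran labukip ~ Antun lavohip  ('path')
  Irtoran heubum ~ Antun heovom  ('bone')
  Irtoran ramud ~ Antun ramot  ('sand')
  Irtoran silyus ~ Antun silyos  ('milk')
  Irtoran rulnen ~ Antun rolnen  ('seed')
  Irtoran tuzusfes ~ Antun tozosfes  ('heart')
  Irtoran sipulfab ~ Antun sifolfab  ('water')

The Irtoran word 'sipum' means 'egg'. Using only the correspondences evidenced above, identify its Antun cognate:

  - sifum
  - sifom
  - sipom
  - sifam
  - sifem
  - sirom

sifom

sipulfab ~ sifolfab — Irtoran p corresponds to Antun f between vowels (before a back vowel).
heubum ~ heovom — Irtoran u corresponds to Antun o after a consonant, before a nasal.
Applying these to Irtoran 'sipum':
  sipum → sifum   (p→f between vowels (before a back vowel))
  sifum → sifom   (u→o after a consonant, before a nasal)
So the Antun cognate is 'sifom'.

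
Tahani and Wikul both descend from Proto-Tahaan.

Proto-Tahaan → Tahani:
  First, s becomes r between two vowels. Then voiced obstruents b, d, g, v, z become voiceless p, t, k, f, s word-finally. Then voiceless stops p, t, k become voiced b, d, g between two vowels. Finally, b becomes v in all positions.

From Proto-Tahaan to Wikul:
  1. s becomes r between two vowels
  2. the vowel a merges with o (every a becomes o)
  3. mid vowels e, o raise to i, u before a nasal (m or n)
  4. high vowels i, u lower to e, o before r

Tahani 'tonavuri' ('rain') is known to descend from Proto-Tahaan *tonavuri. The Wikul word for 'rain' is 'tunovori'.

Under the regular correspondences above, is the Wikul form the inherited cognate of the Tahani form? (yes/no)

yes

Derive the expected Wikul reflex of *tonavuri:
Wikul: start from *tonavuri.
  rule 1: no change — tonavuri
  rule 2 (vowel merger): tonavuri → tonovuri
  rule 3 (pre-nasal raising): tonovuri → tunovuri
  rule 4 (pre-rhotic lowering): tunovuri → tunovori
  ⇒ Wikul tunovori
Wikul 'tunovori' matches the regular reflex exactly, so the pair is cognate.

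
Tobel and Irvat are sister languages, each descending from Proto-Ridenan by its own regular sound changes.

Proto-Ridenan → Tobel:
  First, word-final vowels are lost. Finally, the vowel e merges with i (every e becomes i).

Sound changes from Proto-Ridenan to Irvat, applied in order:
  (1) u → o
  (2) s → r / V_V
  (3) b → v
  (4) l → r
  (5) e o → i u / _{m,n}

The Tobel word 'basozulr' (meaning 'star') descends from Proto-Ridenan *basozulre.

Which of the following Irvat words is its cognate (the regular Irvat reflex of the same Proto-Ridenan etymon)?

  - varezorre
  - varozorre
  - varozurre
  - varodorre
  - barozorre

Irvat: *basozulre
  basozulre → basozolre   [vowel merger]
  basozolre → barozolre   [rhotacism]
  barozolre → varozolre   [unconditioned shift]
  varozolre → varozorre   [unconditioned shift]
  varozorre (rule 5 does not apply)
  giving Irvat varozorre.
The other candidates each miss or misapply at least one Irvat change.

varozorre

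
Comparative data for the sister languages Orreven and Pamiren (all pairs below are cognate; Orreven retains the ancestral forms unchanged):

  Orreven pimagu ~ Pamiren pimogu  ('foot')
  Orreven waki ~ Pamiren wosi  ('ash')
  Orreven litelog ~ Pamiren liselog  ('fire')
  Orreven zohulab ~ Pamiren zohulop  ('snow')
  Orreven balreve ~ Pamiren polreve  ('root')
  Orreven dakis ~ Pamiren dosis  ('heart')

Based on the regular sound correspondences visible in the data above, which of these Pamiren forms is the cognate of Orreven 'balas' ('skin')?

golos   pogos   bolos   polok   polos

polos

balreve ~ polreve — Orreven b corresponds to Pamiren p word-initially before a back vowel.
pimagu ~ pimogu, waki ~ wosi — Orreven a corresponds to Pamiren o after a consonant, before a consonant other than r, m, n, p, b, f, v.
Applying these to Orreven 'balas':
  balas → palas   (b→p word-initially before a back vowel)
  palas → polas   (a→o after a consonant, before a consonant other than r, m, n, p, b, f, v)
  polas → polos   (a→o after a consonant, before a consonant other than r, m, n, p, b, f, v)
So the Pamiren cognate is 'polos'.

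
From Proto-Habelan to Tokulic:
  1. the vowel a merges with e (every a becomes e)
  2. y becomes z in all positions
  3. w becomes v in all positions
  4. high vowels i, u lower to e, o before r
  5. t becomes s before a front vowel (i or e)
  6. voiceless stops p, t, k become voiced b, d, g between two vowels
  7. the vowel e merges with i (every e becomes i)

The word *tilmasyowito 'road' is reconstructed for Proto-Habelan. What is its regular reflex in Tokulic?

silmiszovido

Tokulic: *tilmasyowito
  tilmasyowito → tilmesyowito   [vowel merger]
  tilmesyowito → tilmeszowito   [unconditioned shift]
  tilmeszowito → tilmeszovito   [unconditioned shift]
  tilmeszovito (rule 4 does not apply)
  tilmeszovito → silmeszovito   [palatalisation]
  silmeszovito → silmeszovido   [intervocalic voicing]
  silmeszovido → silmiszovido   [vowel merger]
  giving Tokulic silmiszovido.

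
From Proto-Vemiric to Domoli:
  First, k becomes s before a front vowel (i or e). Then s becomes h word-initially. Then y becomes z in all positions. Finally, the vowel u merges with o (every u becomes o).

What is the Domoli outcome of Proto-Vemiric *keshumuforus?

heshomoforos

Domoli: start from *keshumuforus.
  rule 1 (palatalisation): keshumuforus → seshumuforus
  rule 2 (debuccalisation): seshumuforus → heshumuforus
  rule 3: no change — heshumuforus
  rule 4 (vowel merger): heshumuforus → heshomoforos
  ⇒ Domoli heshomoforos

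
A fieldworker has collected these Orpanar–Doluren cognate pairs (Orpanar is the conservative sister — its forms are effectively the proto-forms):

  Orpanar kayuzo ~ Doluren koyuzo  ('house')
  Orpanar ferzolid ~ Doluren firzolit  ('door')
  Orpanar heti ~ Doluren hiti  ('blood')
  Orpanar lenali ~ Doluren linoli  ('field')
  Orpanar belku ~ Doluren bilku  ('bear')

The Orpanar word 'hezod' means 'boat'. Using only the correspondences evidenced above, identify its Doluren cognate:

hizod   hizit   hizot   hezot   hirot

hizot

heti ~ hiti, belku ~ bilku — Orpanar e corresponds to Doluren i after a consonant, before a consonant other than r, m, n, p, b, f, v.
ferzolid ~ firzolit — Orpanar d corresponds to Doluren t word-finally.
Applying these to Orpanar 'hezod':
  hezod → hizod   (e→i after a consonant, before a consonant other than r, m, n, p, b, f, v)
  hizod → hizot   (d→t word-finally)
So the Doluren cognate is 'hizot'.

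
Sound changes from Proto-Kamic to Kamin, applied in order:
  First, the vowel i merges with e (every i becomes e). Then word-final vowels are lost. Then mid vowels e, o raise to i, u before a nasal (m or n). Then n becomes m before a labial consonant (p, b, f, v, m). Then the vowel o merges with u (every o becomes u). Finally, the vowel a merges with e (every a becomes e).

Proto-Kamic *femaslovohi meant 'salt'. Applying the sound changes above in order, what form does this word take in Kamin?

Kamin: start from *femaslovohi.
  rule 1 (vowel merger): femaslovohi → femaslovohe
  rule 2 (apocope): femaslovohe → femaslovoh
  rule 3 (pre-nasal raising): femaslovoh → fimaslovoh
  rule 4: no change — fimaslovoh
  rule 5 (vowel merger): fimaslovoh → fimasluvuh
  rule 6 (vowel merger): fimasluvuh → fimesluvuh
  ⇒ Kamin fimesluvuh

fimesluvuh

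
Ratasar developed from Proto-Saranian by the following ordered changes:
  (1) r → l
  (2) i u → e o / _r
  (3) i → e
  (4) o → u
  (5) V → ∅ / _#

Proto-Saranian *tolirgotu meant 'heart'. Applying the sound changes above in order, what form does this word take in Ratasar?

Ratasar: *tolirgotu > tolilgotu > tolelgotu > tulelgutu > tulelgut  (by unconditioned shift, vowel merger, vowel merger, apocope)

tulelgut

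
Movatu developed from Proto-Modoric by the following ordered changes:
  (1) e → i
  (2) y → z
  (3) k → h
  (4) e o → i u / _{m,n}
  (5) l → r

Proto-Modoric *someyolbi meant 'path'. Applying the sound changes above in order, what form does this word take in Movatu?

Movatu: *someyolbi
  someyolbi → somiyolbi   [vowel merger]
  somiyolbi → somizolbi   [unconditioned shift]
  somizolbi (rule 3 does not apply)
  somizolbi → sumizolbi   [pre-nasal raising]
  sumizolbi → sumizorbi   [unconditioned shift]
  giving Movatu sumizorbi.

sumizorbi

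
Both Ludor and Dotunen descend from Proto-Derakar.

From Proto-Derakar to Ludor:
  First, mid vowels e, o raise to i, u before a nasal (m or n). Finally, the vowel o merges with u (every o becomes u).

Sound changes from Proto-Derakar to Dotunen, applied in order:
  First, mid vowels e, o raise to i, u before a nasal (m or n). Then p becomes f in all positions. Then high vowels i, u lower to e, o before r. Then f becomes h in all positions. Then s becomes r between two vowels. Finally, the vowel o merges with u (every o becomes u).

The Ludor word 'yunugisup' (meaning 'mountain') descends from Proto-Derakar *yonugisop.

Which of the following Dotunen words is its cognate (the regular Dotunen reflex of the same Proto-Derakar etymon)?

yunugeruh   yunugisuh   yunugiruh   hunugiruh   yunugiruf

Dotunen: start from *yonugisop.
  rule 1 (pre-nasal raising): yonugisop → yunugisop
  rule 2 (unconditioned shift): yunugisop → yunugisof
  rule 3: no change — yunugisof
  rule 4 (unconditioned shift): yunugisof → yunugisoh
  rule 5 (rhotacism): yunugisoh → yunugiroh
  rule 6 (vowel merger): yunugiroh → yunugiruh
  ⇒ Dotunen yunugiruh

yunugiruh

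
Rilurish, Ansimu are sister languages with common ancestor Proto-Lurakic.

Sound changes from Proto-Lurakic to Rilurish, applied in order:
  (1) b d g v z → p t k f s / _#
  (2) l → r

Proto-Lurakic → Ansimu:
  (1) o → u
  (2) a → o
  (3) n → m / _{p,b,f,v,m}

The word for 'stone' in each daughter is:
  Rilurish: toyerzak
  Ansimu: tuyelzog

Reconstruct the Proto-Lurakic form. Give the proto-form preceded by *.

Position 2: Rilurish has o, Ansimu has u. Rilurish preserves o here (none of its changes turn any other segment into o), so the proto-segment is *o.
Position 7: Rilurish has a, Ansimu has o. Rilurish preserves a here (none of its changes turn any other segment into a), so the proto-segment is *a.
Position 8: Rilurish has k, Ansimu has g. Ansimu preserves g here (none of its changes turn any other segment into g), so the proto-segment is *g.
Verify the candidate proto-form against each daughter:
Rilurish: *toyelzag > toyelzak > toyerzak  (by final devoicing, unconditioned shift)
Ansimu: start from *toyelzag.
  rule 1 (vowel merger): toyelzag → tuyelzag
  rule 2 (vowel merger): tuyelzag → tuyelzog
  rule 3: no change — tuyelzog
  ⇒ Ansimu tuyelzog
*toyelzag is the unique common source.

*toyelzag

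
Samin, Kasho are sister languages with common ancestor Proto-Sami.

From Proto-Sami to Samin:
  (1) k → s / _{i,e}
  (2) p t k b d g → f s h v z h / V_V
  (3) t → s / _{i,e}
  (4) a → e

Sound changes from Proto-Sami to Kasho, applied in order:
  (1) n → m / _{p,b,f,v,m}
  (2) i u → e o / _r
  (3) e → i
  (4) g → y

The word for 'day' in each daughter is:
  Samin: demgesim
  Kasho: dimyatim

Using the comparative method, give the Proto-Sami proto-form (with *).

*demgatim

Position 5: Samin has e, Kasho has a. Kasho preserves a here (none of its changes turn any other segment into a), so the proto-segment is *a.
Position 4: Samin has g, Kasho has y. Samin preserves g here (none of its changes turn any other segment into g), so the proto-segment is *g.
Verify the candidate proto-form against each daughter:
Samin: *demgatim > demgasim > demgesim  (by intervocalic lenition, vowel merger)
Kasho: *demgatim
  demgatim (rule 1 does not apply)
  demgatim (rule 2 does not apply)
  demgatim → dimgatim   [vowel merger]
  dimgatim → dimyatim   [unconditioned shift]
  giving Kasho dimyatim.
*demgatim is the unique common source.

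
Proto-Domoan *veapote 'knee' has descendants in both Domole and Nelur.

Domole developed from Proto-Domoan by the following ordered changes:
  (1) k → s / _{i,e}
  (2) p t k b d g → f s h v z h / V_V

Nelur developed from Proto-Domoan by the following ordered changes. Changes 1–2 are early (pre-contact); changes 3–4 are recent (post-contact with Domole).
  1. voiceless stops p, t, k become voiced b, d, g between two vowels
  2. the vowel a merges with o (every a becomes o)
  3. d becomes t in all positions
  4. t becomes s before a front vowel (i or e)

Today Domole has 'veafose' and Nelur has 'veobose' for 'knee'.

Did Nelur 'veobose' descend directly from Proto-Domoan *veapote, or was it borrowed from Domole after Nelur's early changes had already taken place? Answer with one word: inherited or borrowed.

inherited

If inherited, *veapote would pass through all of Nelur's changes:
Nelur: *veapote > veabode > veobode > veobote > veobose  (by intervocalic voicing, vowel merger, unconditioned shift, palatalisation)
If borrowed from Domole 'veafose' after the early changes, it would undergo only the recent ones:
  rule 3 (unconditioned shift): no change (veafose)
  rule 4 (palatalisation): no change (veafose)
  ⇒ as a loan: veafose
Nelur 'veobose' matches the inherited outcome exactly, so it is an inherited cognate, not a loan.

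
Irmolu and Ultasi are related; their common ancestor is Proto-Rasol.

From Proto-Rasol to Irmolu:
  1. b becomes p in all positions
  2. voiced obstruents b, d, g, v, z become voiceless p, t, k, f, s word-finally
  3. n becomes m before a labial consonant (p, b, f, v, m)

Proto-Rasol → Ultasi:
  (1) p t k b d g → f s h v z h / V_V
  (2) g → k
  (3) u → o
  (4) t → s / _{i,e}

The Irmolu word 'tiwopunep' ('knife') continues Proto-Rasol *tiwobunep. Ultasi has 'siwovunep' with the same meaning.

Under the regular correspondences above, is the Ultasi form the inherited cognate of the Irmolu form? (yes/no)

Derive the expected Ultasi reflex of *tiwobunep:
Ultasi: *tiwobunep > tiwovunep > tiwovonep > siwovonep  (by intervocalic lenition, vowel merger, palatalisation)
The regular Ultasi reflex would be 'siwovonep', but the attested form is 'siwovunep'. The correspondence is irregular, so they are not cognates (the Ultasi form has a different source).

no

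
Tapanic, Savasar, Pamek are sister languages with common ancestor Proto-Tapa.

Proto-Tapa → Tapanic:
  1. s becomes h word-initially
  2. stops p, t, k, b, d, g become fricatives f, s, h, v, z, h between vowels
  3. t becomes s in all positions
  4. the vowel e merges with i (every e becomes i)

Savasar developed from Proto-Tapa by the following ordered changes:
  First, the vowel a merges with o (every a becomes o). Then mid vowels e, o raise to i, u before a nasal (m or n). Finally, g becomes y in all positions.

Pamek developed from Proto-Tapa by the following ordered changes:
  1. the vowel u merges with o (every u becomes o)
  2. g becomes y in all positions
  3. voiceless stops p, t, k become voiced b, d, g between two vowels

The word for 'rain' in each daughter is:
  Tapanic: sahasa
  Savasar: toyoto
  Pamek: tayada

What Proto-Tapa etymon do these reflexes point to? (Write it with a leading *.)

Position 4: Tapanic has a, Savasar has o, Pamek has a. Tapanic preserves a here (none of its changes turn any other segment into a), so the proto-segment is *a.
Position 3: Tapanic has h, Savasar has y, Pamek has y. Taking the neighbouring segments as reconstructed: Tapanic h could go back to *k or *g or *h; Savasar y could go back to *g or *y; Pamek y could go back to *g or *y — the one source consistent with every daughter is *g.
This points to *tagata. Verify forward in each daughter:
Tapanic: *tagata > tahasa > sahasa  (by intervocalic lenition, unconditioned shift)
Savasar: *tagata > togoto > toyoto  (by vowel merger, unconditioned shift)
Pamek: *tagata
  tagata (rule 1 does not apply)
  tagata → tayata   [unconditioned shift]
  tayata → tayada   [intervocalic voicing]
  giving Pamek tayada.
Only *tagata yields all of Tapanic sahasa, Savasar toyoto, Pamek tayada.

*tagata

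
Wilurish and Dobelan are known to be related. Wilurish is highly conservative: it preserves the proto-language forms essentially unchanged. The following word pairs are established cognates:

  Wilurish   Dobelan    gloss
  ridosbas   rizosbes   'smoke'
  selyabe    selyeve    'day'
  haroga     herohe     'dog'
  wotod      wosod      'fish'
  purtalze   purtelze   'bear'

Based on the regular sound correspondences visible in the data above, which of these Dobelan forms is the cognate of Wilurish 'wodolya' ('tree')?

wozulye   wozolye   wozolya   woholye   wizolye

ridosbas ~ rizosbes — Wilurish d corresponds to Dobelan z between vowels (before a back vowel).
haroga ~ herohe — Wilurish a corresponds to Dobelan e word-finally.
Applying these to Wilurish 'wodolya':
  wodolya → wozolya   (d→z between vowels (before a back vowel))
  wozolya → wozolye   (a→e word-finally)
So the Dobelan cognate is 'wozolye'.

wozolye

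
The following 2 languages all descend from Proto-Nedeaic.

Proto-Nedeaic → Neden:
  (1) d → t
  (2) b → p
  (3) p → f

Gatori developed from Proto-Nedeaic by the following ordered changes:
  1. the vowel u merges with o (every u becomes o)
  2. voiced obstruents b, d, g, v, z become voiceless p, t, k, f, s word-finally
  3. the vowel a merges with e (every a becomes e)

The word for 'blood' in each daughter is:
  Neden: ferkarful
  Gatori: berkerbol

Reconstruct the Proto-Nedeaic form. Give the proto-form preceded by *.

*berkarbul

Position 1: Neden has f, Gatori has b. Gatori preserves b here (none of its changes turn any other segment into b), so the proto-segment is *b.
Position 5: Neden has a, Gatori has e. Neden preserves a here (none of its changes turn any other segment into a), so the proto-segment is *a.
Continuing position by position gives *berkarbul; check it forward:
Neden: *berkarbul > perkarpul > ferkarful  (by unconditioned shift, unconditioned shift)
Gatori: *berkarbul > berkarbol > berkerbol  (by vowel merger, vowel merger)
Only *berkarbul yields all of Neden ferkarful, Gatori berkerbol.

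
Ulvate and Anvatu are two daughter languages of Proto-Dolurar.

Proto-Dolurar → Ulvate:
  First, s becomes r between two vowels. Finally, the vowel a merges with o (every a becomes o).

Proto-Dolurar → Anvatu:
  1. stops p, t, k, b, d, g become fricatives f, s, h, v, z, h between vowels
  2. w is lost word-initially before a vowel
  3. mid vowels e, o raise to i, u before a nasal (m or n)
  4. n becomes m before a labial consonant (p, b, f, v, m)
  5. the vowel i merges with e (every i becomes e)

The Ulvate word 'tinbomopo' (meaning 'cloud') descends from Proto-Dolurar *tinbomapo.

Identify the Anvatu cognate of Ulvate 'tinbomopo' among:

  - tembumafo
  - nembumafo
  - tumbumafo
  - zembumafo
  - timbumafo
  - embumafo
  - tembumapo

Anvatu: start from *tinbomapo.
  rule 1 (intervocalic lenition): tinbomapo → tinbomafo
  rule 2: no change — tinbomafo
  rule 3 (pre-nasal raising): tinbomafo → tinbumafo
  rule 4 (nasal place assimilation): tinbumafo → timbumafo
  rule 5 (vowel merger): timbumafo → tembumafo
  ⇒ Anvatu tembumafo
The other candidates each miss or misapply at least one Anvatu change.

tembumafo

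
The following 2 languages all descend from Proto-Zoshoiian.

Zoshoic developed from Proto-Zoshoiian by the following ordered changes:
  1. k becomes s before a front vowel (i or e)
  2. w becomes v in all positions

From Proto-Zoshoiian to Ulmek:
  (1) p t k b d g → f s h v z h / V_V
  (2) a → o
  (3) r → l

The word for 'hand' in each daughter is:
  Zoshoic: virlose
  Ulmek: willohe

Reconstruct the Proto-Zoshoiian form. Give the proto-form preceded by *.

Position 3: Zoshoic has r, Ulmek has l. Zoshoic preserves r here (none of its changes turn any other segment into r), so the proto-segment is *r.
Position 6: Zoshoic has s, Ulmek has h. Taking the neighbouring segments as reconstructed: Zoshoic s could go back to *k or *s; Ulmek h could go back to *k or *g or *h — the one source consistent with every daughter is *k.
Position 1: Zoshoic has v, Ulmek has w. Ulmek preserves w here (none of its changes turn any other segment into w), so the proto-segment is *w.
This points to *wirloke. Verify forward in each daughter:
Zoshoic: *wirloke
  wirloke → wirlose   [palatalisation]
  wirlose → virlose   [unconditioned shift]
  giving Zoshoic virlose.
Ulmek: *wirloke > wirlohe > willohe  (by intervocalic lenition, unconditioned shift)
*wirloke is the unique common source.

*wirloke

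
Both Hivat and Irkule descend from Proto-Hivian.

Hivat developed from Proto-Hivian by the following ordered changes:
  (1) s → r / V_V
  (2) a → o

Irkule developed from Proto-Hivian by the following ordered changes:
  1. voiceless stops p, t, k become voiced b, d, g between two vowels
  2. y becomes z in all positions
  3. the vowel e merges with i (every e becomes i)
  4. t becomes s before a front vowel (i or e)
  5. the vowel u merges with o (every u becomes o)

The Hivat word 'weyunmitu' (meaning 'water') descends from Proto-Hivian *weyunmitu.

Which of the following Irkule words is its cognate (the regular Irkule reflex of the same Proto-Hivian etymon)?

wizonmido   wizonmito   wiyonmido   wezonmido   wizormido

wizonmido

Irkule: *weyunmitu > weyunmidu > wezunmidu > wizunmidu > wizonmido  (by intervocalic voicing, unconditioned shift, vowel merger, vowel merger)
Among the options, 'wizonmido' alone shows every Irkule change applied in order.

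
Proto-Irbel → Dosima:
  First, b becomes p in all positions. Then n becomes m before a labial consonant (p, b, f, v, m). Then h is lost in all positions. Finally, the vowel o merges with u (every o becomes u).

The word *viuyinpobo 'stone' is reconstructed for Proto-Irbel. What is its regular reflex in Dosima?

Dosima: start from *viuyinpobo.
  rule 1 (unconditioned shift): viuyinpobo → viuyinpopo
  rule 2 (nasal place assimilation): viuyinpopo → viuyimpopo
  rule 3: no change — viuyimpopo
  rule 4 (vowel merger): viuyimpopo → viuyimpupu
  ⇒ Dosima viuyimpupu

viuyimpupu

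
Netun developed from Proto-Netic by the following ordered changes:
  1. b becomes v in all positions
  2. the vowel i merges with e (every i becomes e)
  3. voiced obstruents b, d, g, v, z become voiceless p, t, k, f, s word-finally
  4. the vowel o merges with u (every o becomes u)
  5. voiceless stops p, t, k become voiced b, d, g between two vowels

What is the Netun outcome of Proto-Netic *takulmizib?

tagulmezef

Netun: start from *takulmizib.
  rule 1 (unconditioned shift): takulmizib → takulmiziv
  rule 2 (vowel merger): takulmiziv → takulmezev
  rule 3 (final devoicing): takulmezev → takulmezef
  rule 4: no change — takulmezef
  rule 5 (intervocalic voicing): takulmezef → tagulmezef
  ⇒ Netun tagulmezef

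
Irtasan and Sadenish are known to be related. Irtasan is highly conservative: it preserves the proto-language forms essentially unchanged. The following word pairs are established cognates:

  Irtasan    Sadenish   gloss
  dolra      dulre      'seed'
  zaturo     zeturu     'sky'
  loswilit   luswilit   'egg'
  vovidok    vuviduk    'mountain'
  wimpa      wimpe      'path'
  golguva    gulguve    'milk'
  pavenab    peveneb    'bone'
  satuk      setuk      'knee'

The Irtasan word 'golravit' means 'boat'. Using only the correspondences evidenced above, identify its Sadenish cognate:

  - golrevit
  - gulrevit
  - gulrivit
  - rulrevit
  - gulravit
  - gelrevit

gulrevit

dolra ~ dulre, loswilit ~ luswilit — Irtasan o corresponds to Sadenish u after a consonant, before a consonant other than r, m, n, p, b, f, v.
pavenab ~ peveneb — Irtasan a corresponds to Sadenish e after a consonant, before a labial obstruent.
Applying these to Irtasan 'golravit':
  golravit → gulravit   (o→u after a consonant, before a consonant other than r, m, n, p, b, f, v)
  gulravit → gulrevit   (a→e after a consonant, before a labial obstruent)
So the Sadenish cognate is 'gulrevit'.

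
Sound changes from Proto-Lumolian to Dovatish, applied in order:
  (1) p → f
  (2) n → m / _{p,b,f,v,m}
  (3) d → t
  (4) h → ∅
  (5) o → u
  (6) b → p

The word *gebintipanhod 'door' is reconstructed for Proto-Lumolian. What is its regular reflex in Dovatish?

gepintifanut

Dovatish: *gebintipanhod > gebintifanhod > gebintifanhot > gebintifanot > gebintifanut > gepintifanut  (by unconditioned shift, unconditioned shift, h-loss, vowel merger, unconditioned shift)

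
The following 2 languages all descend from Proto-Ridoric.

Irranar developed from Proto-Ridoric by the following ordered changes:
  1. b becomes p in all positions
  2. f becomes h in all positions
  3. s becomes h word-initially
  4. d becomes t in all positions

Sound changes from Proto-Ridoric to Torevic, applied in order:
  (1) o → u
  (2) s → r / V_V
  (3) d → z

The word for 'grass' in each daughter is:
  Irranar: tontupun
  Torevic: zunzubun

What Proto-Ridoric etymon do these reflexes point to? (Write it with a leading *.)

*dondubun

Position 6: Irranar has p, Torevic has b. Torevic preserves b here (none of its changes turn any other segment into b), so the proto-segment is *b.
Position 2: Irranar has o, Torevic has u. Irranar preserves o here (none of its changes turn any other segment into o), so the proto-segment is *o.
Verify the candidate proto-form against each daughter:
Irranar: *dondubun
  dondubun → dondupun   [unconditioned shift]
  dondupun (rule 2 does not apply)
  dondupun (rule 3 does not apply)
  dondupun → tontupun   [unconditioned shift]
  giving Irranar tontupun.
Torevic: *dondubun
  dondubun → dundubun   [vowel merger]
  dundubun (rule 2 does not apply)
  dundubun → zunzubun   [unconditioned shift]
  giving Torevic zunzubun.
No other proto-form is consistent with every reflex, so the reconstruction is *dondubun.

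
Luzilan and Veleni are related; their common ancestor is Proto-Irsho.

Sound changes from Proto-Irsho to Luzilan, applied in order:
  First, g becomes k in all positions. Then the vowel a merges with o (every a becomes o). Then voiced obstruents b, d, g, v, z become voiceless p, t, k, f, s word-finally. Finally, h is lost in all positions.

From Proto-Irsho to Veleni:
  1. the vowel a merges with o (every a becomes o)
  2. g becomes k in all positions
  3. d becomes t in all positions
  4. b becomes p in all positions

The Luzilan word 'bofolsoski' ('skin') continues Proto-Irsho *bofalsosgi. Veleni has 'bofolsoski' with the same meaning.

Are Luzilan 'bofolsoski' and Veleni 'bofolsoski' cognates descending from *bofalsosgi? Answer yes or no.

no

Derive the expected Veleni reflex of *bofalsosgi:
Veleni: *bofalsosgi
  bofalsosgi → bofolsosgi   [vowel merger]
  bofolsosgi → bofolsoski   [unconditioned shift]
  bofolsoski (rule 3 does not apply)
  bofolsoski → pofolsoski   [unconditioned shift]
  giving Veleni pofolsoski.
The regular Veleni reflex would be 'pofolsoski', but the attested form is 'bofolsoski'. The correspondence is irregular, so they are not cognates (the Veleni form has a different source).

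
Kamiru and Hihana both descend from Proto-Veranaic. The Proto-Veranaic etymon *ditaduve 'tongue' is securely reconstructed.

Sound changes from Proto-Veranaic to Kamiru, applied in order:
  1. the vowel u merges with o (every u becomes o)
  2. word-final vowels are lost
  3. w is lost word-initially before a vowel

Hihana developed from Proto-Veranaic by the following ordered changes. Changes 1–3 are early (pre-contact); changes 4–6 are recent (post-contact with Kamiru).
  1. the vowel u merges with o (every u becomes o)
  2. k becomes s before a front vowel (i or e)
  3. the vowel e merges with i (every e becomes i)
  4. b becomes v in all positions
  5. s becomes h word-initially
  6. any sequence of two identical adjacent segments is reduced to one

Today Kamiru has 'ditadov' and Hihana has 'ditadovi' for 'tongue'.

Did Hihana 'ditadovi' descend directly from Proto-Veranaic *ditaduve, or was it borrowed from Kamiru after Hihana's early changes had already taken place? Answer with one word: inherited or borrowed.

If inherited, *ditaduve would pass through all of Hihana's changes:
Hihana: *ditaduve
  ditaduve → ditadove   [vowel merger]
  ditadove (rule 2 does not apply)
  ditadove → ditadovi   [vowel merger]
  ditadovi (rule 4 does not apply)
  ditadovi (rule 5 does not apply)
  ditadovi (rule 6 does not apply)
  giving Hihana ditadovi.
If borrowed from Kamiru 'ditadov' after the early changes, it would undergo only the recent ones:
  rule 4 (unconditioned shift): no change (ditadov)
  rule 5 (debuccalisation): no change (ditadov)
  rule 6 (degemination): no change (ditadov)
  ⇒ as a loan: ditadov
Hihana 'ditadovi' matches the inherited outcome exactly, so it is an inherited cognate, not a loan.

inherited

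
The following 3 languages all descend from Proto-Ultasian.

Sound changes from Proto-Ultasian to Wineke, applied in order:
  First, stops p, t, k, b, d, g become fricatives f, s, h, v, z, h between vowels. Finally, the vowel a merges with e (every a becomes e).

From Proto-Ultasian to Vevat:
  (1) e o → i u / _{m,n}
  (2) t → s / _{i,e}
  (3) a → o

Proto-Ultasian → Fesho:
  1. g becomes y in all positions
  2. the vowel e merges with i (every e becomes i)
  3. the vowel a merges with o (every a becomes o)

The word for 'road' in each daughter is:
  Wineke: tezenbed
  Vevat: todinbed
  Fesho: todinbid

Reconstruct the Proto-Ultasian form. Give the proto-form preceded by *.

*tadenbed

Position 4: Wineke has e, Vevat has i, Fesho has i. Taking the neighbouring segments as reconstructed: Wineke e could go back to *a or *e; Vevat i could go back to *e or *i; Fesho i could go back to *e or *i — the one source consistent with every daughter is *e.
Position 2: Wineke has e, Vevat has o, Fesho has o. Taking the neighbouring segments as reconstructed: Wineke e could go back to *a or *e; Vevat o could go back to *a or *o; Fesho o could go back to *a or *o — the one source consistent with every daughter is *a.
Position 7: Wineke has e, Vevat has e, Fesho has i. Vevat preserves e here (none of its changes turn any other segment into e), so the proto-segment is *e.
Verify the candidate proto-form against each daughter:
Wineke: *tadenbed > tazenbed > tezenbed  (by intervocalic lenition, vowel merger)
Vevat: start from *tadenbed.
  rule 1 (pre-nasal raising): tadenbed → tadinbed
  rule 2: no change — tadinbed
  rule 3 (vowel merger): tadinbed → todinbed
  ⇒ Vevat todinbed
Fesho: *tadenbed
  tadenbed (rule 1 does not apply)
  tadenbed → tadinbid   [vowel merger]
  tadinbid → todinbid   [vowel merger]
  giving Fesho todinbid.
No other proto-form is consistent with every reflex, so the reconstruction is *tadenbed.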